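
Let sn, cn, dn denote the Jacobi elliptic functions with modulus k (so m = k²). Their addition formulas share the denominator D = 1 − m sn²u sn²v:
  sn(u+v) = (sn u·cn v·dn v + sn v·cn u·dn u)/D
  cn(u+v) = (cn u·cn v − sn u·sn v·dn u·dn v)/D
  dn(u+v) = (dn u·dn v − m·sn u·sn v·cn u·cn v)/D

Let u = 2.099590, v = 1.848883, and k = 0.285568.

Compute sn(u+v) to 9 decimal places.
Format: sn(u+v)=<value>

sn u = 0.8887874448766185, cn u = -0.4583196240940287, dn u = 0.9672542907952763
sn v = 0.9726279738107389, cn v = -0.2323678647335225, dn v = 0.9606529788562457
m = k² = 0.081549082624
D = 1 − m·sn²u·sn²v = 0.9390591630592064
sn(u+v) = (sn u·cn v·dn v + sn v·cn u·dn u)/D = -0.6295767576208647/0.9390591630592064 = -0.6704335385747903

sn(u+v)=-0.670433539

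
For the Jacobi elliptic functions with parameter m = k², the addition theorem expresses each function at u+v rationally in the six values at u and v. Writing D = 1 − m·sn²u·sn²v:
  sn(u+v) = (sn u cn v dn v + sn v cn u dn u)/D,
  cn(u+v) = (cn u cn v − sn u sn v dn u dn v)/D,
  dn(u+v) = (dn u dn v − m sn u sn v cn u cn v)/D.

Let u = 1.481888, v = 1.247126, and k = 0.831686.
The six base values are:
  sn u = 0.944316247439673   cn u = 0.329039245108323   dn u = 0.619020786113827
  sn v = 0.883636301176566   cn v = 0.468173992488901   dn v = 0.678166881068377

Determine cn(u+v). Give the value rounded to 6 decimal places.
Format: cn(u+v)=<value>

cn(u+v)=-0.378573

m = k² = 0.691701602596
D = 1 − m·sn²u·sn²v = 0.5183841135044001
cn(u+v) = (cn u·cn v − sn u·sn v·dn u·dn v)/D = -0.1962464811064567/0.5183841135044001 = -0.3785734863280893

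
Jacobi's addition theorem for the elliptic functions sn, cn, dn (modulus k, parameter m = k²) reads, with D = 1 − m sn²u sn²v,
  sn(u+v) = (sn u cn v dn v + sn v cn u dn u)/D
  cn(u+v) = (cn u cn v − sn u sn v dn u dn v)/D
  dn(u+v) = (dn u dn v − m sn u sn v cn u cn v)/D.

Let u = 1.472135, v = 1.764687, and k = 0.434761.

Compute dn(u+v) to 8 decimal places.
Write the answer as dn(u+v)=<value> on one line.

sn u = 0.9865717552352233, cn u = 0.1633284169153996, dn u = 0.9033410907458748
sn v = 0.995043872698656, cn v = -0.09943687145551642, dn v = 0.9015829500951123
m = k² = 0.189017127121
D = 1 − m·sn²u·sn²v = 0.8178442130080334
dn(u+v) = (dn u·dn v − m·sn u·sn v·cn u·cn v)/D = 0.8174504954407815/0.8178442130080334 = 0.9995185909969286

dn(u+v)=0.99951859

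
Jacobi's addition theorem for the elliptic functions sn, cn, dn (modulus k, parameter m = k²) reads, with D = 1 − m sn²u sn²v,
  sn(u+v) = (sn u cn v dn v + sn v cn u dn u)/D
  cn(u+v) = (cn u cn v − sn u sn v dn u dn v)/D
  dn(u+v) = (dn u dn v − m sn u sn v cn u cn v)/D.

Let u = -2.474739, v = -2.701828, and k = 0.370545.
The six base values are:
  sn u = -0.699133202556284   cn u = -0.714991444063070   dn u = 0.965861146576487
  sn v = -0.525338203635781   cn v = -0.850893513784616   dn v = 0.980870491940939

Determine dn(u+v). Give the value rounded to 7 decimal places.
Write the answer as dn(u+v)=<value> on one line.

m = k² = 0.137303597025
D = 1 − m·sn²u·sn²v = 0.9814783471625741
dn(u+v) = (dn u·dn v − m·sn u·sn v·cn u·cn v)/D = 0.9167045899067277/0.9814783471625741 = 0.9340038856250824

dn(u+v)=0.9340039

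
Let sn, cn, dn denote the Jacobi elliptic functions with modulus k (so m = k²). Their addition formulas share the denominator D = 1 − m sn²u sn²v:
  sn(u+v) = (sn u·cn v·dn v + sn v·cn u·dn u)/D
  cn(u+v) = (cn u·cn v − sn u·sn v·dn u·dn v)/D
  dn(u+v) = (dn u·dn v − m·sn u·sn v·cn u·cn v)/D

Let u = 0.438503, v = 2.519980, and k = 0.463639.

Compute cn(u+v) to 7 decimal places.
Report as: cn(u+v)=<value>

sn u = 0.4219556163637069, cn u = 0.9066164888303787, dn u = 0.9806767640091335
sn v = 0.7156989080895614, cn v = -0.6984089582468209, dn v = 0.9433406356150266
m = k² = 0.214961122321
D = 1 − m·sn²u·sn²v = 0.9803955720676838
cn(u+v) = (cn u·cn v − sn u·sn v·dn u·dn v)/D = -0.9125666596307364/0.9803955720676838 = -0.9308147503217562

cn(u+v)=-0.9308148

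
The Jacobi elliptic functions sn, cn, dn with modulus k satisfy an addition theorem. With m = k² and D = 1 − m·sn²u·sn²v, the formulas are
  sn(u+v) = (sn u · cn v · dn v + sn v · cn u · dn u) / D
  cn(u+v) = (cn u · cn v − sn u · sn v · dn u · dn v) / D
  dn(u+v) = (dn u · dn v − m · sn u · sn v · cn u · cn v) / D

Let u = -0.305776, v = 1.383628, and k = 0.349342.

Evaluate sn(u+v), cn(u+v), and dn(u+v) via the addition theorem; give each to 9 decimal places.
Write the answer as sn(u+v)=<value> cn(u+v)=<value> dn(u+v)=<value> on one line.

sn(u+v)=0.871233349 cn(u+v)=0.490869078 dn(u+v)=0.952557591

sn u = -0.3004892449550928, cn u = 0.9537852031072396, dn u = 0.9944750179859474
sn v = 0.9750369468867826, cn v = 0.2220426810451123, dn v = 0.9402005589701677
m = k² = 0.122039832964
D = 1 − m·sn²u·sn²v = 0.989523852252871
sn(u+v) = (sn u·cn v·dn v + sn v·cn u·dn u)/D = 0.8621061798829736/0.989523852252871 = 0.8712333491711162
cn(u+v) = (cn u·cn v − sn u·sn v·dn u·dn v)/D = 0.4857266605663597/0.989523852252871 = 0.4908690775472416
dn(u+v) = (dn u·dn v − m·sn u·sn v·cn u·cn v)/D = 0.9425784568207294/0.989523852252871 = 0.9525575908804421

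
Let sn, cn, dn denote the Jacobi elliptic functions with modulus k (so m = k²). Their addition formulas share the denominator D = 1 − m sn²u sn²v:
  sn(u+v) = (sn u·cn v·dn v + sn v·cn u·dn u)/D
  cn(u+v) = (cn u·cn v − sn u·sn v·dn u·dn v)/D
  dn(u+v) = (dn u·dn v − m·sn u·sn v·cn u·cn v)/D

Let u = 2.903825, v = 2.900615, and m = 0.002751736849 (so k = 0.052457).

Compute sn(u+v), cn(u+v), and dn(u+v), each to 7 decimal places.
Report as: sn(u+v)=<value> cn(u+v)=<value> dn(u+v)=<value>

sn u = 0.237630700380135, cn u = -0.9713555735346591, dn u = 0.9999223039622401
sn v = 0.2407472768742356, cn v = -0.970587836662731, dn v = 0.9999202525163673
m = k² = 0.002751736849
D = 1 − m·sn²u·sn²v = 0.9999909939415226
sn(u+v) = (sn u·cn v·dn v + sn v·cn u·dn u)/D = -0.4644561142226577/0.9999909939415226 = -0.4644602971792545
cn(u+v) = (cn u·cn v − sn u·sn v·dn u·dn v)/D = 0.8855859675521873/0.9999909939415226 = 0.8855939432630276
dn(u+v) = (dn u·dn v − m·sn u·sn v·cn u·cn v)/D = 0.9996941455847287/0.9999909939415226 = 0.9997031489697484

sn(u+v)=-0.4644603 cn(u+v)=0.8855939 dn(u+v)=0.9997031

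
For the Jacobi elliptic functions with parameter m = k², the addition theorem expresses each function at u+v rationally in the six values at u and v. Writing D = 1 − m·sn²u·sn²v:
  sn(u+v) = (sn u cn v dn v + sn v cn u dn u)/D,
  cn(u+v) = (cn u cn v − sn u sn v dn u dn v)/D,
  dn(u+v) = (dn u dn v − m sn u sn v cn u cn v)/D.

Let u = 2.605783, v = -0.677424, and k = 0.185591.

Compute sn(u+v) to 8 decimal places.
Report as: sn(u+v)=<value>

sn u = 0.5332484808028359, cn u = -0.8459586619460005, dn u = 0.9950908035599213
sn v = -0.6255193542136009, cn v = 0.7802086499803752, dn v = 0.9932386092322588
m = k² = 0.034444019281
D = 1 − m·sn²u·sn²v = 0.9961677433998352
sn(u+v) = (sn u·cn v·dn v + sn v·cn u·dn u)/D = 0.9397977822299002/0.9961677433998352 = 0.943413183629547

sn(u+v)=0.94341318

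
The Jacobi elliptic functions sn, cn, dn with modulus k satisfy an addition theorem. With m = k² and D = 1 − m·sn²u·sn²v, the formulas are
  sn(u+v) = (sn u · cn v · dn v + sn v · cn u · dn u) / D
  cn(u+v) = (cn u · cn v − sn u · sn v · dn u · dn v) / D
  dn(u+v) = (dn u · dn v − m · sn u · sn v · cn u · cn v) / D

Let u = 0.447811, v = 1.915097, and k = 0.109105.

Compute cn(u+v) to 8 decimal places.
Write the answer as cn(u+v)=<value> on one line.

cn(u+v)=-0.70580331

sn u = 0.4328391459157465, cn u = 0.9014711718978745, dn u = 0.998884281286783
sn v = 0.9435381882694961, cn v = -0.3312637729621471, dn v = 0.9946870772937875
m = k² = 0.011903901025
D = 1 − m·sn²u·sn²v = 0.9980145391193354
cn(u+v) = (cn u·cn v − sn u·sn v·dn u·dn v)/D = -0.7044019672043832/0.9980145391193354 = -0.7058033120699416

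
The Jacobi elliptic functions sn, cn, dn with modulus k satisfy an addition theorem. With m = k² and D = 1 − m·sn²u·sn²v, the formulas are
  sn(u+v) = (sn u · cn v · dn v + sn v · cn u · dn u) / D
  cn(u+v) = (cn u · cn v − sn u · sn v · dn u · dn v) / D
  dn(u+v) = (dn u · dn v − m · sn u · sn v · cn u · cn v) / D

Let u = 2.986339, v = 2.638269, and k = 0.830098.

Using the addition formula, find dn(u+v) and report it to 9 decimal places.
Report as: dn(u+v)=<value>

sn u = 0.8439301246844305, cn u = -0.5364531150530507, dn u = 0.7136085139599179
sn v = 0.9444141259717956, cn v = -0.3287582069925091, dn v = 0.6208160400080886
m = k² = 0.689062689604
D = 1 − m·sn²u·sn²v = 0.5622797254580687
dn(u+v) = (dn u·dn v − m·sn u·sn v·cn u·cn v)/D = 0.3461614831829068/0.5622797254580687 = 0.6156392761643713

dn(u+v)=0.615639276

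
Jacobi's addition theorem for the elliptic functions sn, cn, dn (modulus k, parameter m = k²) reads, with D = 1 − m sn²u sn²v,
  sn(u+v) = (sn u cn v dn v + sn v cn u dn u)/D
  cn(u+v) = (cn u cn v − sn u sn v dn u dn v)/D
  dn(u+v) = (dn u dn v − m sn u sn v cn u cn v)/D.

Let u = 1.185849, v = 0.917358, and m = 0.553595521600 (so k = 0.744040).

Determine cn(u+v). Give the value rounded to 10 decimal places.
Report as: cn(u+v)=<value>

cn(u+v)=-0.1342859302

sn u = 0.8772788282982839, cn u = 0.4799811011066895, dn u = 0.7575901549818178
sn v = 0.7563645017388638, cn v = 0.6541503959406585, dn v = 0.8266166313240635
m = k² = 0.5535955216
D = 1 − m·sn²u·sn²v = 0.7562581286227876
cn(u+v) = (cn u·cn v − sn u·sn v·dn u·dn v)/D = -0.1015548262975948/0.7562581286227876 = -0.1342859302319633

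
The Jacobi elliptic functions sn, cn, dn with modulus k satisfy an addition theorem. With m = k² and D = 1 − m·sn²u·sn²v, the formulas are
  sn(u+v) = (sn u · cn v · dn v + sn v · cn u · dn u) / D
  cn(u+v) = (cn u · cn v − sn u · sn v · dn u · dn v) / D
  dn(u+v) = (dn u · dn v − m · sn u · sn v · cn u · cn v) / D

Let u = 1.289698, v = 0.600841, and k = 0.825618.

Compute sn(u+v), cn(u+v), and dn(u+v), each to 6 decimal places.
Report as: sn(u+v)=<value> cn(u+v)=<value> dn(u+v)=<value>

sn u = 0.8978080080553291, cn u = 0.4403870805004641, dn u = 0.6712329680560845
sn v = 0.5464491965872748, cn v = 0.8374922540233562, dn v = 0.8924439449335873
m = k² = 0.681645081924
D = 1 − m·sn²u·sn²v = 0.8359316393205747
sn(u+v) = (sn u·cn v·dn v + sn v·cn u·dn u)/D = 0.8325667286820879/0.8359316393205747 = 0.995974658117712
cn(u+v) = (cn u·cn v − sn u·sn v·dn u·dn v)/D = 0.07492895240686367/0.8359316393205747 = 0.08963526307936393
dn(u+v) = (dn u·dn v − m·sn u·sn v·cn u·cn v)/D = 0.4756969468947672/0.8359316393205747 = 0.5690620195706462

sn(u+v)=0.995975 cn(u+v)=0.089635 dn(u+v)=0.569062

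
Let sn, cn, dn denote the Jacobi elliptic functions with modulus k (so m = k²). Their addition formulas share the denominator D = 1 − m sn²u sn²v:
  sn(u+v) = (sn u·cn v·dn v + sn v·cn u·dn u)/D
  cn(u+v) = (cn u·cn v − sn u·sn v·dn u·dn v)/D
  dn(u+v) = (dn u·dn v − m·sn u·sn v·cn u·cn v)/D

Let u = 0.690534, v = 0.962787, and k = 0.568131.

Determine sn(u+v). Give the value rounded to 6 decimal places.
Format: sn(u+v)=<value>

sn(u+v)=0.998139

sn u = 0.6245166966596214, cn u = 0.7810114567619059, dn u = 0.9349394542632613
sn v = 0.7974888654913705, cn v = 0.6033336634212339, dn v = 0.8914708032441835
m = k² = 0.322772833161
D = 1 − m·sn²u·sn²v = 0.9199365429758413
sn(u+v) = (sn u·cn v·dn v + sn v·cn u·dn u)/D = 0.9182241328327487/0.9199365429758413 = 0.9981385562339407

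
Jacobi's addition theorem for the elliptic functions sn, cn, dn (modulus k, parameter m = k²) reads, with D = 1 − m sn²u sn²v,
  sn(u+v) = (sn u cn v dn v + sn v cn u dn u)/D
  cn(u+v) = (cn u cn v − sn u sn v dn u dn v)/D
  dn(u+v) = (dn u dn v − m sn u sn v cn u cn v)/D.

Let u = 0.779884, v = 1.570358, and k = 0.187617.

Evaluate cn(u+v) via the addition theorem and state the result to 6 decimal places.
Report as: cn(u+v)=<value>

cn(u+v)=-0.684603

sn u = 0.7014444408133586, cn u = 0.7127241376942658, dn u = 0.9913025150158518
sn v = 0.9998979890056743, cn v = 0.01428326231672607, dn v = 0.9822459175517071
m = k² = 0.035200138689
D = 1 − m·sn²u·sn²v = 0.982684209619392
cn(u+v) = (cn u·cn v − sn u·sn v·dn u·dn v)/D = -0.6727487508683415/0.982684209619392 = -0.6846031963095316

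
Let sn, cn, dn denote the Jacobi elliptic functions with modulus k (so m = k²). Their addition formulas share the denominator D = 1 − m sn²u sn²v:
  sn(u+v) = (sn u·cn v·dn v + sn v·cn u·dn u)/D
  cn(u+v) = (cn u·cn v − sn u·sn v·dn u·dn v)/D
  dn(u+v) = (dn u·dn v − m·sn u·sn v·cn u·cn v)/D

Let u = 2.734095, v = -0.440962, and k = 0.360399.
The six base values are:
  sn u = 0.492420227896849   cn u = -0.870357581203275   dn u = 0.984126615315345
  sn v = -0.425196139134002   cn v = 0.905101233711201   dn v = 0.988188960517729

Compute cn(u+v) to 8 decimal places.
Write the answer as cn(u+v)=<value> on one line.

m = k² = 0.129887439201
D = 1 − m·sn²u·sn²v = 0.9943059988709853
cn(u+v) = (cn u·cn v − sn u·sn v·dn u·dn v)/D = -0.5841437181651751/0.9943059988709853 = -0.587488880514106

cn(u+v)=-0.58748888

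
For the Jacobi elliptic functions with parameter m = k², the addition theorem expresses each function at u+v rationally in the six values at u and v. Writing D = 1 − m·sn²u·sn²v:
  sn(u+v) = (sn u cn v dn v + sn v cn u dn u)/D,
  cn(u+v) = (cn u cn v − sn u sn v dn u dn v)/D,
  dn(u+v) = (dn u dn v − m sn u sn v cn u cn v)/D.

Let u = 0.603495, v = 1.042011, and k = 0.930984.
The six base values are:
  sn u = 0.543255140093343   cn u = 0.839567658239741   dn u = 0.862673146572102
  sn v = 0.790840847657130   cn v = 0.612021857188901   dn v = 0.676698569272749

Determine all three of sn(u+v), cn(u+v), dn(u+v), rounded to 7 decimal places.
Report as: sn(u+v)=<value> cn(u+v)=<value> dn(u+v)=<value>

m = k² = 0.866731208256
D = 1 − m·sn²u·sn²v = 0.8400182995540705
sn(u+v) = (sn u·cn v·dn v + sn v·cn u·dn u)/D = 0.7977757173552155/0.8400182995540705 = 0.9497123071946411
cn(u+v) = (cn u·cn v − sn u·sn v·dn u·dn v)/D = 0.2630297480972132/0.8400182995540705 = 0.313123831036591
dn(u+v) = (dn u·dn v − m·sn u·sn v·cn u·cn v)/D = 0.3924322240869005/0.8400182995540705 = 0.4671710417442404

sn(u+v)=0.9497123 cn(u+v)=0.3131238 dn(u+v)=0.4671710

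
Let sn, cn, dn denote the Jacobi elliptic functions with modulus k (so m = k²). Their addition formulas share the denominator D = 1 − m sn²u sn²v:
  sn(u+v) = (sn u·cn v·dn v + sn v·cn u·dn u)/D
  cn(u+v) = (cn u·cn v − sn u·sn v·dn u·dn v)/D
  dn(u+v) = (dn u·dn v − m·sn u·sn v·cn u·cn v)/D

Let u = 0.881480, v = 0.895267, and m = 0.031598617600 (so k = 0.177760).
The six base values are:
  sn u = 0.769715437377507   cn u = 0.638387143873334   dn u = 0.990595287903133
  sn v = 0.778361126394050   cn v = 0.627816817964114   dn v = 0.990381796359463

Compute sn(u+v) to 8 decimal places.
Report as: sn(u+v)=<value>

m = k² = 0.0315986176
D = 1 − m·sn²u·sn²v = 0.9886579710197436
sn(u+v) = (sn u·cn v·dn v + sn v·cn u·dn u)/D = 0.9708149680897883/0.9886579710197436 = 0.9819522995282673

sn(u+v)=0.98195230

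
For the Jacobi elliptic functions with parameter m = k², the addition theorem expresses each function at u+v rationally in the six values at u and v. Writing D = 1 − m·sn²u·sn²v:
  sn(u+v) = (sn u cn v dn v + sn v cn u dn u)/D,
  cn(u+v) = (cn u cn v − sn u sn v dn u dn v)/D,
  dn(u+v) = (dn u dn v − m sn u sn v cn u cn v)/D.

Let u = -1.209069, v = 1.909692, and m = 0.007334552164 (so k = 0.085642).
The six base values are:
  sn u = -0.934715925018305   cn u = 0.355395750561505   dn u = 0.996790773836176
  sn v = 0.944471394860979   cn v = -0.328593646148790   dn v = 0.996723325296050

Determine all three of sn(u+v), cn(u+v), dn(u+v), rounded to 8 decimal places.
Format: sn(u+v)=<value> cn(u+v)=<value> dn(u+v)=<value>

m = k² = 0.007334552164
D = 1 − m·sn²u·sn²v = 0.9942837593557007
sn(u+v) = (sn u·cn v·dn v + sn v·cn u·dn u)/D = 0.6407192182417602/0.9942837593557007 = 0.6444027796018196
cn(u+v) = (cn u·cn v − sn u·sn v·dn u·dn v)/D = 0.760315117233751/0.9942837593557007 = 0.7646862478438125
dn(u+v) = (dn u·dn v − m·sn u·sn v·cn u·cn v)/D = 0.9927684551667625/0.9942837593557007 = 0.9984759841698309

sn(u+v)=0.64440278 cn(u+v)=0.76468625 dn(u+v)=0.99847598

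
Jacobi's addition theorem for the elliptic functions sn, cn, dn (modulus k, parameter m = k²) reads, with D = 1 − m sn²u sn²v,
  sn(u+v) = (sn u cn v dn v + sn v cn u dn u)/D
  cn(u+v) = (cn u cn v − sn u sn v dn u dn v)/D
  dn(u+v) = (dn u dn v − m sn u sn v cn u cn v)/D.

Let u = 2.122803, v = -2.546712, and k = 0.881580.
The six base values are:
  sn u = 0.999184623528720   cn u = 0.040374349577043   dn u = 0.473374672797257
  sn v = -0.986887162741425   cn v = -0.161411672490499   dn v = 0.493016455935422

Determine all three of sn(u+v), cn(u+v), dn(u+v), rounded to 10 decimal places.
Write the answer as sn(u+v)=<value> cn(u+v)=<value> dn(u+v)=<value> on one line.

m = k² = 0.7771832964
D = 1 − m·sn²u·sn²v = 0.244299096193839
sn(u+v) = (sn u·cn v·dn v + sn v·cn u·dn u)/D = -0.09837530361511264/0.244299096193839 = -0.4026838623138287
cn(u+v) = (cn u·cn v − sn u·sn v·dn u·dn v)/D = 0.2236165200510933/0.244299096193839 = 0.9153391213271819
dn(u+v) = (dn u·dn v − m·sn u·sn v·cn u·cn v)/D = 0.2283871741860935/0.244299096193839 = 0.9348670451276652

sn(u+v)=-0.4026838623 cn(u+v)=0.9153391213 dn(u+v)=0.9348670451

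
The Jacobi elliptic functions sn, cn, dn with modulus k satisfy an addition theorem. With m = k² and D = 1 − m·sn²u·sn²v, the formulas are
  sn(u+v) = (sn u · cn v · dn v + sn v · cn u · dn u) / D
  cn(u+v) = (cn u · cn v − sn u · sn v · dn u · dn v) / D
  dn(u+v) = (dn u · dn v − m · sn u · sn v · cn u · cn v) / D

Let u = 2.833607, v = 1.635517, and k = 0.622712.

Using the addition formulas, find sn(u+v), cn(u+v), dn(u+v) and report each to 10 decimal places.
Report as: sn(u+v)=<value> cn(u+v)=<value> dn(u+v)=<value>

sn u = 0.6321359875388502, cn u = -0.7748574664144901, dn u = 0.9192652508172511
sn v = 0.9945273484229067, cn v = 0.1044765678939657, dn v = 0.7851512046389192
m = k² = 0.387770234944
D = 1 − m·sn²u·sn²v = 0.84673995061112
sn(u+v) = (sn u·cn v·dn v + sn v·cn u·dn u)/D = -0.6565473221644549/0.84673995061112 = -0.7753824792258865
cn(u+v) = (cn u·cn v − sn u·sn v·dn u·dn v)/D = -0.5347094142799483/0.84673995061112 = -0.6314918929879604
dn(u+v) = (dn u·dn v − m·sn u·sn v·cn u·cn v)/D = 0.7414974600998205/0.84673995061112 = 0.8757086039989698

sn(u+v)=-0.7753824792 cn(u+v)=-0.6314918930 dn(u+v)=0.8757086040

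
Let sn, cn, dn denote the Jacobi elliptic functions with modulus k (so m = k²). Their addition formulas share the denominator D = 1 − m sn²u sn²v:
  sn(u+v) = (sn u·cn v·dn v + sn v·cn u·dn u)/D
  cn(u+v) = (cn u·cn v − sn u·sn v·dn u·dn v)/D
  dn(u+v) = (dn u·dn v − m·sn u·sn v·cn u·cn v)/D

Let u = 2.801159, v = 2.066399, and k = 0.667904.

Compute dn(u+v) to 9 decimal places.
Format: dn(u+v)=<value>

sn u = 0.7068501509594593, cn u = -0.7073633183086253, dn u = 0.8815406941944963
sn v = 0.981803489848772, cn v = -0.1898997296490238, dn v = 0.7549776887383266
m = k² = 0.446095753216
D = 1 − m·sn²u·sn²v = 0.7851516899575364
dn(u+v) = (dn u·dn v − m·sn u·sn v·cn u·cn v)/D = 0.6239575800104825/0.7851516899575364 = 0.7946968566599253

dn(u+v)=0.794696857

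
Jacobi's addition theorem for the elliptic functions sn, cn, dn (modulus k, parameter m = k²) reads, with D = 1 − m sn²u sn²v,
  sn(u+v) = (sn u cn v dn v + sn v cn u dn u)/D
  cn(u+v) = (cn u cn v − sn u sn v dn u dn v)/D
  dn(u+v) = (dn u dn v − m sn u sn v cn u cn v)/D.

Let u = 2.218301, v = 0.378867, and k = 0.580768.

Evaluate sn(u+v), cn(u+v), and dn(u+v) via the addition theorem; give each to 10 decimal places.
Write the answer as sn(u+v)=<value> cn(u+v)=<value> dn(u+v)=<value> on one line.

sn u = 0.9221050386654594, cn u = -0.3869396563648803, dn u = 0.8445167754531518
sn v = 0.3671124146884923, cn v = 0.9301765826882466, dn v = 0.9770070185193741
m = k² = 0.337291469824
D = 1 − m·sn²u·sn²v = 0.9613486835064257
sn(u+v) = (sn u·cn v·dn v + sn v·cn u·dn u)/D = 0.7180350569832382/0.9613486835064257 = 0.7469038750479953
cn(u+v) = (cn u·cn v − sn u·sn v·dn u·dn v)/D = -0.6392315294340665/0.9613486835064257 = -0.6649320276827464
dn(u+v) = (dn u·dn v − m·sn u·sn v·cn u·cn v)/D = 0.8661942410951053/0.9613486835064257 = 0.9010198442626937

sn(u+v)=0.7469038750 cn(u+v)=-0.6649320277 dn(u+v)=0.9010198443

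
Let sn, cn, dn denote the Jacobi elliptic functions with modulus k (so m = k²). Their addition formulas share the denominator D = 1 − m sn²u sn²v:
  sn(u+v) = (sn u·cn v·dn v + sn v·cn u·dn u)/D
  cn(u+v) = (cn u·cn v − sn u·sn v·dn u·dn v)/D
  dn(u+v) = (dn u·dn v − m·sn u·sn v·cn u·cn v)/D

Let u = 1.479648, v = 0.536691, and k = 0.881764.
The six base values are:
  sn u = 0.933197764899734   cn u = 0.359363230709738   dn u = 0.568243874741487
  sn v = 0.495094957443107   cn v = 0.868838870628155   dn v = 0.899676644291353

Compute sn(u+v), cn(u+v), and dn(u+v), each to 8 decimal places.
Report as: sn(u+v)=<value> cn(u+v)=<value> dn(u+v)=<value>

m = k² = 0.777507751696
D = 1 − m·sn²u·sn²v = 0.8340301835872231
sn(u+v) = (sn u·cn v·dn v + sn v·cn u·dn u)/D = 0.8305578050254821/0.8340301835872231 = 0.995836627222763
cn(u+v) = (cn u·cn v − sn u·sn v·dn u·dn v)/D = 0.07602683503730985/0.8340301835872231 = 0.09115597556711081
dn(u+v) = (dn u·dn v − m·sn u·sn v·cn u·cn v)/D = 0.3990752771577288/0.8340301835872231 = 0.4784902093606225

sn(u+v)=0.99583663 cn(u+v)=0.09115598 dn(u+v)=0.47849021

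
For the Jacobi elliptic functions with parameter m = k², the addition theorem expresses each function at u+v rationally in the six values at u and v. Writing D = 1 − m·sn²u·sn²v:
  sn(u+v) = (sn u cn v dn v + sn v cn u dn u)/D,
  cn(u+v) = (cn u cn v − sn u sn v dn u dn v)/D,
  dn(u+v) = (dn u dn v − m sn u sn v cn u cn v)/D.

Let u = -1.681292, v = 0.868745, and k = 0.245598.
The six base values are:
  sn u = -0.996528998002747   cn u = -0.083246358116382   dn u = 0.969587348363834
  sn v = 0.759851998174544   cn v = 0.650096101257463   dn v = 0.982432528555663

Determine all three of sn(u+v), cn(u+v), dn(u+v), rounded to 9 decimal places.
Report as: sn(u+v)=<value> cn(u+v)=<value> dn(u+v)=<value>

m = k² = 0.060318377604
D = 1 − m·sn²u·sn²v = 0.9654150180817505
sn(u+v) = (sn u·cn v·dn v + sn v·cn u·dn u)/D = -0.6977898743961957/0.9654150180817505 = -0.7227874658327591
cn(u+v) = (cn u·cn v − sn u·sn v·dn u·dn v)/D = 0.6671697297749112/0.9654150180817505 = 0.6910703865996995
dn(u+v) = (dn u·dn v − m·sn u·sn v·cn u·cn v)/D = 0.9500823612426252/0.9654150180817505 = 0.9841180667879077

sn(u+v)=-0.722787466 cn(u+v)=0.691070387 dn(u+v)=0.984118067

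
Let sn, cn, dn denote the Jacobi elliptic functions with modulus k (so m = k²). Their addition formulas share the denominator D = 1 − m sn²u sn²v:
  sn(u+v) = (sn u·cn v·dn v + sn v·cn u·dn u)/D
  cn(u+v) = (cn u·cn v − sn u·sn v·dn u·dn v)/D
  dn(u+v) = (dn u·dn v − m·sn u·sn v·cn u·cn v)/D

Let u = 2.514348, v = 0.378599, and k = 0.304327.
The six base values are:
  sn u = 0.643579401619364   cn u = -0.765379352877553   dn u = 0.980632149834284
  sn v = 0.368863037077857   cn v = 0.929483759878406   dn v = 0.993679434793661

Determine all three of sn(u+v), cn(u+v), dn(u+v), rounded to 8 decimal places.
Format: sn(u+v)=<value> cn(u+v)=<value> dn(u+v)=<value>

m = k² = 0.092614922929
D = 1 − m·sn²u·sn²v = 0.994780660868992
sn(u+v) = (sn u·cn v·dn v + sn v·cn u·dn u)/D = 0.3175634431639157/0.994780660868992 = 0.3192296107631482
cn(u+v) = (cn u·cn v − sn u·sn v·dn u·dn v)/D = -0.9427311508615947/0.994780660868992 = -0.9476774006021294
dn(u+v) = (dn u·dn v − m·sn u·sn v·cn u·cn v)/D = 0.9900750823392062/0.994780660868992 = 0.9952697326004758

sn(u+v)=0.31922961 cn(u+v)=-0.94767740 dn(u+v)=0.99526973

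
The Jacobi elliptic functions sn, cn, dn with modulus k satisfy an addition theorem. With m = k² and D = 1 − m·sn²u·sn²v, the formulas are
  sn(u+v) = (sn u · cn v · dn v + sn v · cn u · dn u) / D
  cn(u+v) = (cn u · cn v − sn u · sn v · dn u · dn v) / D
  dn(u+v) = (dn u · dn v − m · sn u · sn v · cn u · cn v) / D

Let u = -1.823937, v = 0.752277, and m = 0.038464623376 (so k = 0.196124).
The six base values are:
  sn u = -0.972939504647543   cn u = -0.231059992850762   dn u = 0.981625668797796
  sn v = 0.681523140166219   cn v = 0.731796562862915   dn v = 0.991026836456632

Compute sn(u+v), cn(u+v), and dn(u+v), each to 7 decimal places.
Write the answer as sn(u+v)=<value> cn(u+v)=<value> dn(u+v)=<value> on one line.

sn(u+v)=-0.8749819 cn(u+v)=0.4841556 dn(u+v)=0.9851658

m = k² = 0.038464623376
D = 1 − m·sn²u·sn²v = 0.9830880232793762
sn(u+v) = (sn u·cn v·dn v + sn v·cn u·dn u)/D = -0.8601842244598816/0.9830880232793762 = -0.8749818979489616
cn(u+v) = (cn u·cn v − sn u·sn v·dn u·dn v)/D = 0.4759676055213248/0.9830880232793762 = 0.4841556343384149
dn(u+v) = (dn u·dn v − m·sn u·sn v·cn u·cn v)/D = 0.9685047426971862/0.9830880232793762 = 0.9851658445257595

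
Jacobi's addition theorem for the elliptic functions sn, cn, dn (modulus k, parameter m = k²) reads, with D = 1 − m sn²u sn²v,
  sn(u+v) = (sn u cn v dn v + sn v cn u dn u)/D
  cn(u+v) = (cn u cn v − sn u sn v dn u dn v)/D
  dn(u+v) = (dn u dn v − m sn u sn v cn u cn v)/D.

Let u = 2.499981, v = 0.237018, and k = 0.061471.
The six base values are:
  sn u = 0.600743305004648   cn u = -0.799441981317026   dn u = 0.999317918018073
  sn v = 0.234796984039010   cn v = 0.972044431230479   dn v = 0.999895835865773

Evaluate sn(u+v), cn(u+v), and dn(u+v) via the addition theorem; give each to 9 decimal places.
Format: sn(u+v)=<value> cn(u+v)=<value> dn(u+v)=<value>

m = k² = 0.003778683841
D = 1 − m·sn²u·sn²v = 0.999924819802265
sn(u+v) = (sn u·cn v·dn v + sn v·cn u·dn u)/D = 0.3963098228067898/0.999924819802265 = 0.3963396196977688
cn(u+v) = (cn u·cn v − sn u·sn v·dn u·dn v)/D = -0.9180349500990924/0.999924819802265 = -0.9181039733373492
dn(u+v) = (dn u·dn v − m·sn u·sn v·cn u·cn v)/D = 0.999628010610196/0.999924819802265 = 0.9997031684920795

sn(u+v)=0.396339620 cn(u+v)=-0.918103973 dn(u+v)=0.999703168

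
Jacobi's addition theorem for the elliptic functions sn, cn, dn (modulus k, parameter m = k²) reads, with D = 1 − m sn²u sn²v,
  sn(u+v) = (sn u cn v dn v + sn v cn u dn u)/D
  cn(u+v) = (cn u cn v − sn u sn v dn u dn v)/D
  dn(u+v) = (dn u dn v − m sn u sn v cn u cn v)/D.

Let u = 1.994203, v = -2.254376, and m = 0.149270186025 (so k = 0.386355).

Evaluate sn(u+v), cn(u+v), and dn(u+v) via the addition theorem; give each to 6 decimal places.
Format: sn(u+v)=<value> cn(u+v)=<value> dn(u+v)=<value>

sn u = 0.9452510740610246, cn u = -0.3263440009966162, dn u = 0.9309281119063974
sn v = -0.8383854855745453, cn v = -0.5450777720453604, dn v = 0.946086383869837
m = k² = 0.149270186025
D = 1 − m·sn²u·sn²v = 0.9062535274734257
sn(u+v) = (sn u·cn v·dn v + sn v·cn u·dn u)/D = -0.2327532867041587/0.9062535274734257 = -0.2568302132330004
cn(u+v) = (cn u·cn v − sn u·sn v·dn u·dn v)/D = 0.8758546475223151/0.9062535274734257 = 0.9664565388938561
dn(u+v) = (dn u·dn v − m·sn u·sn v·cn u·cn v)/D = 0.9017809485662567/0.9062535274734257 = 0.9950647597260798

sn(u+v)=-0.256830 cn(u+v)=0.966457 dn(u+v)=0.995065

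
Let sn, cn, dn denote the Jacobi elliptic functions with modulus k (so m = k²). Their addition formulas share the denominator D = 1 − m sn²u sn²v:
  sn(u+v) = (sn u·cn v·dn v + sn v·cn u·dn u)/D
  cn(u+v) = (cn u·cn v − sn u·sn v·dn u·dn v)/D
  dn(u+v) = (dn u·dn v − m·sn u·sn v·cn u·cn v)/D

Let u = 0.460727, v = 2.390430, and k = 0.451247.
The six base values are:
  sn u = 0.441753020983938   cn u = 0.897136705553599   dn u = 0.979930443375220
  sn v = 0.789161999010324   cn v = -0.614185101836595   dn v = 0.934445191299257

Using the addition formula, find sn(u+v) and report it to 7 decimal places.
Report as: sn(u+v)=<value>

sn(u+v)=0.4514164

m = k² = 0.203623855009
D = 1 − m·sn²u·sn²v = 0.975253143494748
sn(u+v) = (sn u·cn v·dn v + sn v·cn u·dn u)/D = 0.4402453104392278/0.975253143494748 = 0.4514164485147324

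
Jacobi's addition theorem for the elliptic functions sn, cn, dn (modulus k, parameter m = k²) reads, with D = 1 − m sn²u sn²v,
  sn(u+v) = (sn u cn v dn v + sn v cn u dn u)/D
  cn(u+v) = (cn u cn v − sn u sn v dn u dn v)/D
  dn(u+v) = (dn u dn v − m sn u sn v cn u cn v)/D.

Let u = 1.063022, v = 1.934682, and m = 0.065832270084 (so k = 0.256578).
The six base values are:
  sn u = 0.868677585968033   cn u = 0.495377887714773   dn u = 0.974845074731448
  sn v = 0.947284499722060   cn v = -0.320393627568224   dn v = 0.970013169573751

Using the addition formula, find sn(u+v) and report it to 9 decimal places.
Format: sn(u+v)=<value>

m = k² = 0.065832270084
D = 1 − m·sn²u·sn²v = 0.9554223751768118
sn(u+v) = (sn u·cn v·dn v + sn v·cn u·dn u)/D = 0.1874866334481219/0.9554223751768118 = 0.1962342920987436

sn(u+v)=0.196234292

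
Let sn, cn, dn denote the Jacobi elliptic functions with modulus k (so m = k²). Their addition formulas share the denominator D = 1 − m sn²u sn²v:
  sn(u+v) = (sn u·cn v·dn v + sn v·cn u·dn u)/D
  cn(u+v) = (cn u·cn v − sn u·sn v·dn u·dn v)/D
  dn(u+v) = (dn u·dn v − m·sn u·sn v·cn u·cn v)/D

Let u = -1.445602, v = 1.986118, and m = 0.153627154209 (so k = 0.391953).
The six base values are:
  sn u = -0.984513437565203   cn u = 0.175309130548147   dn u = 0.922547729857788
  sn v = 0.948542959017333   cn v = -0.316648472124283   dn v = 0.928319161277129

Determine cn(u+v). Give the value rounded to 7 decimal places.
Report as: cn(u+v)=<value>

cn(u+v)=0.8593961

m = k² = 0.153627154209
D = 1 − m·sn²u·sn²v = 0.8660245293475519
cn(u+v) = (cn u·cn v − sn u·sn v·dn u·dn v)/D = 0.7442580841581216/0.8660245293475519 = 0.8593960782136655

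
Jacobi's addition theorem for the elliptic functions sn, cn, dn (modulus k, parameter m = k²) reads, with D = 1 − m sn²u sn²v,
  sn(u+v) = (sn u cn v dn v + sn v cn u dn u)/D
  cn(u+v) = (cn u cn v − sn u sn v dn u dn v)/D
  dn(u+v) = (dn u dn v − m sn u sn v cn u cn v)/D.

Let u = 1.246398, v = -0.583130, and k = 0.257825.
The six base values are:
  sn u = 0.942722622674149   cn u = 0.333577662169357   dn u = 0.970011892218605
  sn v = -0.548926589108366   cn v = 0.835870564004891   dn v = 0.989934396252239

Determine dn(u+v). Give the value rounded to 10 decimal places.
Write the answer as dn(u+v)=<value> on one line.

dn(u+v)=0.9874166733

m = k² = 0.066473730625
D = 1 − m·sn²u·sn²v = 0.9821989161230678
dn(u+v) = (dn u·dn v − m·sn u·sn v·cn u·cn v)/D = 0.969839586319715/0.9821989161230678 = 0.9874166733433819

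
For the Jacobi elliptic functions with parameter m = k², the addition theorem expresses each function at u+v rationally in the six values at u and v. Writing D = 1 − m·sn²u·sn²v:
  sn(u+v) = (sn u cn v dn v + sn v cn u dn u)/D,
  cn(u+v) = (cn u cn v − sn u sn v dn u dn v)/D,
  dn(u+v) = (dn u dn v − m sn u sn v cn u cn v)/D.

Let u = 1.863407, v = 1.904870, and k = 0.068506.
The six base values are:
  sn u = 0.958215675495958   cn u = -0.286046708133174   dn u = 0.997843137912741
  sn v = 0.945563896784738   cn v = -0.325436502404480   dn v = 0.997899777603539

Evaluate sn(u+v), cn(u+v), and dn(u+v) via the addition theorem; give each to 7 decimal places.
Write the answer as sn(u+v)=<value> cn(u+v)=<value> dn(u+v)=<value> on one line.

m = k² = 0.004693072036
D = 1 − m·sn²u·sn²v = 0.9961472970415171
sn(u+v) = (sn u·cn v·dn v + sn v·cn u·dn u)/D = -0.581075489861809/0.9961472970415171 = -0.5833228595686198
cn(u+v) = (cn u·cn v − sn u·sn v·dn u·dn v)/D = -0.8091110631334731/0.9961472970415171 = -0.8122403840641564
dn(u+v) = (dn u·dn v − m·sn u·sn v·cn u·cn v)/D = 0.9953516100425096/0.9961472970415171 = 0.9992012355990217

sn(u+v)=-0.5833229 cn(u+v)=-0.8122404 dn(u+v)=0.9992012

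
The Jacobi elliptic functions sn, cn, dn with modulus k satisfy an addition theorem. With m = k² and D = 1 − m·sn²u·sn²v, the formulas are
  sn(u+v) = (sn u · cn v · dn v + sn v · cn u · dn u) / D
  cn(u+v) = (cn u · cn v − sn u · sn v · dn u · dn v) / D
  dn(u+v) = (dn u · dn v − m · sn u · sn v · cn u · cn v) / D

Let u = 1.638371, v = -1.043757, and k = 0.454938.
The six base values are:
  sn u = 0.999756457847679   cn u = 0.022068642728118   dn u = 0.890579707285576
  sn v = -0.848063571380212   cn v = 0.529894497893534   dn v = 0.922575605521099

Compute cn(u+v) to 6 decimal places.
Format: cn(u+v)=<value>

m = k² = 0.206968583844
D = 1 − m·sn²u·sn²v = 0.851218243643538
cn(u+v) = (cn u·cn v − sn u·sn v·dn u·dn v)/D = 0.7083163776793434/0.851218243643538 = 0.8321207668758129

cn(u+v)=0.832121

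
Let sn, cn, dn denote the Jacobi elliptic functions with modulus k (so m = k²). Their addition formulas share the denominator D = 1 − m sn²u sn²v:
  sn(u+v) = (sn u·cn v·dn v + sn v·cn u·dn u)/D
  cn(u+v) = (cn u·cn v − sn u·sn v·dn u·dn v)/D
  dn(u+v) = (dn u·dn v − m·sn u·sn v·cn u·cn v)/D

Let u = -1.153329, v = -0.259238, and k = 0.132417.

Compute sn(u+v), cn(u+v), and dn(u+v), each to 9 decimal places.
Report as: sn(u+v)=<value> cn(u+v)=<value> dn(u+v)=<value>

sn(u+v)=-0.986624178 cn(u+v)=0.163011446 dn(u+v)=0.991429106

sn u = -0.9127223511053214, cn u = 0.4085803590394116, dn u = 0.9926695679532584
sn v = -0.2562955356032432, cn v = 0.9665984680465031, dn v = 0.9994239440287895
m = k² = 0.017534261889
D = 1 − m·sn²u·sn²v = 0.9990404956608196
sn(u+v) = (sn u·cn v·dn v + sn v·cn u·dn u)/D = -0.9856775077434707/0.9990404956608196 = -0.9866241779233284
cn(u+v) = (cn u·cn v − sn u·sn v·dn u·dn v)/D = 0.1628550358411934/0.9990404956608196 = 0.1630114460309962
dn(u+v) = (dn u·dn v − m·sn u·sn v·cn u·cn v)/D = 0.9904778250278882/0.9990404956608196 = 0.9914291055566595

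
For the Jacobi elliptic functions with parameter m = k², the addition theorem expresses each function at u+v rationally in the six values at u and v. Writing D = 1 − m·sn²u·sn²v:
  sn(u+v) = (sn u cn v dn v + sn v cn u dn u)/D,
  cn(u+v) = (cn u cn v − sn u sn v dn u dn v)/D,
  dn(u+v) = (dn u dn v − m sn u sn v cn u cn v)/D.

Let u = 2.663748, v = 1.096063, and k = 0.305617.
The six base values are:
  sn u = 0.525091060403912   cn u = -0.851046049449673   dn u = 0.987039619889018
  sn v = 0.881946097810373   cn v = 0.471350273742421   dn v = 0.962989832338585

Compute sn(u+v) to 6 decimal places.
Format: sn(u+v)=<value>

sn(u+v)=-0.512779

m = k² = 0.093401750689
D = 1 − m·sn²u·sn²v = 0.979968736138899
sn(u+v) = (sn u·cn v·dn v + sn v·cn u·dn u)/D = -0.5025072510963404/0.979968736138899 = -0.5127788597381498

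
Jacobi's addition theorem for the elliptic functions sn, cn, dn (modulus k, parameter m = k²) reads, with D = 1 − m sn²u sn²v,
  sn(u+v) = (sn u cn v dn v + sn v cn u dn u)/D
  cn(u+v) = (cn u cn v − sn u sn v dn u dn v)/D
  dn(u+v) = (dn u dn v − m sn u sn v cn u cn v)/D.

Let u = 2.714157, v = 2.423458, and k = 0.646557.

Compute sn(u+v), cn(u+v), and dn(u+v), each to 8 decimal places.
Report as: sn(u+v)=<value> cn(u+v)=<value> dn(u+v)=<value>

sn u = 0.7363240133996907, cn u = -0.6766291061512002, dn u = 0.8794044408249757
sn v = 0.8794802329923826, cn v = -0.4759354155509595, dn v = 0.8225905780986516
m = k² = 0.418035954249
D = 1 − m·sn²u·sn²v = 0.8246911947904078
sn(u+v) = (sn u·cn v·dn v + sn v·cn u·dn u)/D = -0.8115885294197598/0.8246911947904078 = -0.9841120343548981
cn(u+v) = (cn u·cn v − sn u·sn v·dn u·dn v)/D = -0.1464227635277456/0.8246911947904078 = -0.1775485957079466
dn(u+v) = (dn u·dn v − m·sn u·sn v·cn u·cn v)/D = 0.6362117109832228/0.8246911947904078 = 0.7714544729011126

sn(u+v)=-0.98411203 cn(u+v)=-0.17754860 dn(u+v)=0.77145447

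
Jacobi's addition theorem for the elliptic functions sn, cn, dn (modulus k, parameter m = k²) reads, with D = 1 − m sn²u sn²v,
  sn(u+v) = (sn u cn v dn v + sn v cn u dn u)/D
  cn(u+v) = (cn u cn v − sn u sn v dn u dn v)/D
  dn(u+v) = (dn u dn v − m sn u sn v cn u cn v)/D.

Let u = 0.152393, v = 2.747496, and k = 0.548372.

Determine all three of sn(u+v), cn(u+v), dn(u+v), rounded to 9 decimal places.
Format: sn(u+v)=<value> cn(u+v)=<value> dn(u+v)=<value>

sn u = 0.1516293812910721, cn u = 0.9884374187217351, dn u = 0.9965371005299085
sn v = 0.6184347323613661, cn v = -0.7858361672824212, dn v = 0.9407386933490874
m = k² = 0.300711850384
D = 1 − m·sn²u·sn²v = 0.9973557347760146
sn(u+v) = (sn u·cn v·dn v + sn v·cn u·dn u)/D = 0.497072694991861/0.9973557347760146 = 0.4983905718489634
cn(u+v) = (cn u·cn v − sn u·sn v·dn u·dn v)/D = -0.8646601630606861/0.9973557347760146 = -0.8669526157132599
dn(u+v) = (dn u·dn v − m·sn u·sn v·cn u·cn v)/D = 0.9593842804454996/0.9973557347760146 = 0.9619278728677059

sn(u+v)=0.498390572 cn(u+v)=-0.866952616 dn(u+v)=0.961927873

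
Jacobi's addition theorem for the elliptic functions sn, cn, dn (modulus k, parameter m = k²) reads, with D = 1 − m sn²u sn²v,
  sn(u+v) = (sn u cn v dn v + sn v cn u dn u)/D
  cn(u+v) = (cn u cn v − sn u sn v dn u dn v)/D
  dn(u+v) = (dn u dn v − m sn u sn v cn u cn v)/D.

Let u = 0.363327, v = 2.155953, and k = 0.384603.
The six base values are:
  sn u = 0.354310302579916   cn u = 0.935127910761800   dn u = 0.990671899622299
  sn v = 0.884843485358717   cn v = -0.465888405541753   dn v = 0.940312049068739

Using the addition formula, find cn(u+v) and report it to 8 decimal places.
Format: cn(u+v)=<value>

cn(u+v)=-0.73844788

m = k² = 0.147919467609
D = 1 − m·sn²u·sn²v = 0.9854612920620029
cn(u+v) = (cn u·cn v − sn u·sn v·dn u·dn v)/D = -0.7277118040001887/0.9854612920620029 = -0.7384478820852588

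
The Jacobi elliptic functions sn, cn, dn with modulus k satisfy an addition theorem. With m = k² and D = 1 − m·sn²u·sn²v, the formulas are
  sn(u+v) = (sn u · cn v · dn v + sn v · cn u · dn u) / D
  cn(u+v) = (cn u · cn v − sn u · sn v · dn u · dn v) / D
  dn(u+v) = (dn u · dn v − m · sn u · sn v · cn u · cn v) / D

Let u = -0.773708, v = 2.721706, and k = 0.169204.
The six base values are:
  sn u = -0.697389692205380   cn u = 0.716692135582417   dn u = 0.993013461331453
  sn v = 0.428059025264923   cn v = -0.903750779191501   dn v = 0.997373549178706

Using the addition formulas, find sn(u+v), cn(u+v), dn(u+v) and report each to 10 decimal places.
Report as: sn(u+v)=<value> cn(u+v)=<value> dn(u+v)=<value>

m = k² = 0.028629993616
D = 1 − m·sn²u·sn²v = 0.9974485937469089
sn(u+v) = (sn u·cn v·dn v + sn v·cn u·dn u)/D = 0.9332542747915602/0.9974485937469089 = 0.9356414763048557
cn(u+v) = (cn u·cn v − sn u·sn v·dn u·dn v)/D = -0.3520513538547541/0.9974485937469089 = -0.3529518774820019
dn(u+v) = (dn u·dn v − m·sn u·sn v·cn u·cn v)/D = 0.9848695429025901/0.9974485937469089 = 0.9873887727917228

sn(u+v)=0.9356414763 cn(u+v)=-0.3529518775 dn(u+v)=0.9873887728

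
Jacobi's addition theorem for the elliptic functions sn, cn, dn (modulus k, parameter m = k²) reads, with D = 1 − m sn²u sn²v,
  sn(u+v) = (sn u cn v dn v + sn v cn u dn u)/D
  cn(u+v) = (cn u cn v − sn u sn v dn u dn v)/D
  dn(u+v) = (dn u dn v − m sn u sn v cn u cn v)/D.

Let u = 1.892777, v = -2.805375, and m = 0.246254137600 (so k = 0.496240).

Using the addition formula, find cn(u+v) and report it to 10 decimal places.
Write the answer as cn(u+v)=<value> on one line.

sn u = 0.9835165973705209, cn u = -0.180817871618689, dn u = 0.8728099258821032
sn v = -0.5271616149788605, cn v = -0.8497650449935439, dn v = 0.965176735483168
m = k² = 0.2462541376
D = 1 − m·sn²u·sn²v = 0.9338035831020555
cn(u+v) = (cn u·cn v − sn u·sn v·dn u·dn v)/D = 0.5904218962489149/0.9338035831020555 = 0.6322763233436721

cn(u+v)=0.6322763233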